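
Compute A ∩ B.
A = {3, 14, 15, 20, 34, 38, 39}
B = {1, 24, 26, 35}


Set A = {3, 14, 15, 20, 34, 38, 39}
Set B = {1, 24, 26, 35}
A ∩ B includes only elements in both sets.
Check each element of A against B:
3 ✗, 14 ✗, 15 ✗, 20 ✗, 34 ✗, 38 ✗, 39 ✗
A ∩ B = {}

{}


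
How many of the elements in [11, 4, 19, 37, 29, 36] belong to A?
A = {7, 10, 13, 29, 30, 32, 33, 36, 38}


Set A = {7, 10, 13, 29, 30, 32, 33, 36, 38}
Candidates: [11, 4, 19, 37, 29, 36]
Check each candidate:
11 ∉ A, 4 ∉ A, 19 ∉ A, 37 ∉ A, 29 ∈ A, 36 ∈ A
Count of candidates in A: 2

2


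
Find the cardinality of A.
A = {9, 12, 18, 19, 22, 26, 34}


Set A = {9, 12, 18, 19, 22, 26, 34}
Listing elements: 9, 12, 18, 19, 22, 26, 34
Counting: 7 elements
|A| = 7

7


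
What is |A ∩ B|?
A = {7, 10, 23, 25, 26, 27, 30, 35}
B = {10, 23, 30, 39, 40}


Set A = {7, 10, 23, 25, 26, 27, 30, 35}
Set B = {10, 23, 30, 39, 40}
A ∩ B = {10, 23, 30}
|A ∩ B| = 3

3


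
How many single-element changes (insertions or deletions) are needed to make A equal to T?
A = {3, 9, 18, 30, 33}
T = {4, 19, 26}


Set A = {3, 9, 18, 30, 33}
Set T = {4, 19, 26}
Elements to remove from A (in A, not in T): {3, 9, 18, 30, 33} → 5 removals
Elements to add to A (in T, not in A): {4, 19, 26} → 3 additions
Total edits = 5 + 3 = 8

8


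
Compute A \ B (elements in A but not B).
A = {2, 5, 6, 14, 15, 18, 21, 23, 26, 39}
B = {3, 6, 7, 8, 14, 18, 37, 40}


Set A = {2, 5, 6, 14, 15, 18, 21, 23, 26, 39}
Set B = {3, 6, 7, 8, 14, 18, 37, 40}
A \ B includes elements in A that are not in B.
Check each element of A:
2 (not in B, keep), 5 (not in B, keep), 6 (in B, remove), 14 (in B, remove), 15 (not in B, keep), 18 (in B, remove), 21 (not in B, keep), 23 (not in B, keep), 26 (not in B, keep), 39 (not in B, keep)
A \ B = {2, 5, 15, 21, 23, 26, 39}

{2, 5, 15, 21, 23, 26, 39}


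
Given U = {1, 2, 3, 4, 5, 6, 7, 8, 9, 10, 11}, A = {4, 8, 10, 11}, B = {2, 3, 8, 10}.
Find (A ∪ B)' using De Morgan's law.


U = {1, 2, 3, 4, 5, 6, 7, 8, 9, 10, 11}
A = {4, 8, 10, 11}, B = {2, 3, 8, 10}
A ∪ B = {2, 3, 4, 8, 10, 11}
(A ∪ B)' = U \ (A ∪ B) = {1, 5, 6, 7, 9}
Verification via A' ∩ B': A' = {1, 2, 3, 5, 6, 7, 9}, B' = {1, 4, 5, 6, 7, 9, 11}
A' ∩ B' = {1, 5, 6, 7, 9} ✓

{1, 5, 6, 7, 9}


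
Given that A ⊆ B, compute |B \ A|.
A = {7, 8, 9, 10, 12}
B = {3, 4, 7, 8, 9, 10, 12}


Set A = {7, 8, 9, 10, 12}, |A| = 5
Set B = {3, 4, 7, 8, 9, 10, 12}, |B| = 7
Since A ⊆ B: B \ A = {3, 4}
|B| - |A| = 7 - 5 = 2

2


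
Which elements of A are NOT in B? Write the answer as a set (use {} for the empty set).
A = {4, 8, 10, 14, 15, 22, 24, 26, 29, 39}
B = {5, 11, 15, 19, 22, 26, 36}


Set A = {4, 8, 10, 14, 15, 22, 24, 26, 29, 39}
Set B = {5, 11, 15, 19, 22, 26, 36}
Check each element of A against B:
4 ∉ B (include), 8 ∉ B (include), 10 ∉ B (include), 14 ∉ B (include), 15 ∈ B, 22 ∈ B, 24 ∉ B (include), 26 ∈ B, 29 ∉ B (include), 39 ∉ B (include)
Elements of A not in B: {4, 8, 10, 14, 24, 29, 39}

{4, 8, 10, 14, 24, 29, 39}


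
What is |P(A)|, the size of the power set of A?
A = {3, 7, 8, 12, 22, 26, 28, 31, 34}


Set A = {3, 7, 8, 12, 22, 26, 28, 31, 34}
|A| = 9
The power set P(A) contains all subsets of A.
|P(A)| = 2^|A| = 2^9 = 512

512


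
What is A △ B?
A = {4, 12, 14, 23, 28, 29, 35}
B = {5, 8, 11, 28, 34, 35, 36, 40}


Set A = {4, 12, 14, 23, 28, 29, 35}
Set B = {5, 8, 11, 28, 34, 35, 36, 40}
A △ B = (A \ B) ∪ (B \ A)
Elements in A but not B: {4, 12, 14, 23, 29}
Elements in B but not A: {5, 8, 11, 34, 36, 40}
A △ B = {4, 5, 8, 11, 12, 14, 23, 29, 34, 36, 40}

{4, 5, 8, 11, 12, 14, 23, 29, 34, 36, 40}


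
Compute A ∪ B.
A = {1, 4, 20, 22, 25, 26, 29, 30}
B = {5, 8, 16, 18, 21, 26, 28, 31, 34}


Set A = {1, 4, 20, 22, 25, 26, 29, 30}
Set B = {5, 8, 16, 18, 21, 26, 28, 31, 34}
A ∪ B includes all elements in either set.
Elements from A: {1, 4, 20, 22, 25, 26, 29, 30}
Elements from B not already included: {5, 8, 16, 18, 21, 28, 31, 34}
A ∪ B = {1, 4, 5, 8, 16, 18, 20, 21, 22, 25, 26, 28, 29, 30, 31, 34}

{1, 4, 5, 8, 16, 18, 20, 21, 22, 25, 26, 28, 29, 30, 31, 34}


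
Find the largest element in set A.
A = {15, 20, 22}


Set A = {15, 20, 22}
Elements in ascending order: 15, 20, 22
The largest element is 22.

22


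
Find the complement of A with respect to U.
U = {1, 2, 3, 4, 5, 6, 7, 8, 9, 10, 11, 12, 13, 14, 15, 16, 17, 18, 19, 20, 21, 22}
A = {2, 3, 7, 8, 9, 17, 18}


Universal set U = {1, 2, 3, 4, 5, 6, 7, 8, 9, 10, 11, 12, 13, 14, 15, 16, 17, 18, 19, 20, 21, 22}
Set A = {2, 3, 7, 8, 9, 17, 18}
A' = U \ A = elements in U but not in A
Checking each element of U:
1 (not in A, include), 2 (in A, exclude), 3 (in A, exclude), 4 (not in A, include), 5 (not in A, include), 6 (not in A, include), 7 (in A, exclude), 8 (in A, exclude), 9 (in A, exclude), 10 (not in A, include), 11 (not in A, include), 12 (not in A, include), 13 (not in A, include), 14 (not in A, include), 15 (not in A, include), 16 (not in A, include), 17 (in A, exclude), 18 (in A, exclude), 19 (not in A, include), 20 (not in A, include), 21 (not in A, include), 22 (not in A, include)
A' = {1, 4, 5, 6, 10, 11, 12, 13, 14, 15, 16, 19, 20, 21, 22}

{1, 4, 5, 6, 10, 11, 12, 13, 14, 15, 16, 19, 20, 21, 22}


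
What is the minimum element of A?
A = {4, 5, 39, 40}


Set A = {4, 5, 39, 40}
Elements in ascending order: 4, 5, 39, 40
The smallest element is 4.

4


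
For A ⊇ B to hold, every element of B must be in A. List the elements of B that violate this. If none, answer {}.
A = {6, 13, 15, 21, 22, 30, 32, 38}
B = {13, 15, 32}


Set A = {6, 13, 15, 21, 22, 30, 32, 38}
Set B = {13, 15, 32}
Check each element of B against A:
13 ∈ A, 15 ∈ A, 32 ∈ A
Elements of B not in A: {}

{}


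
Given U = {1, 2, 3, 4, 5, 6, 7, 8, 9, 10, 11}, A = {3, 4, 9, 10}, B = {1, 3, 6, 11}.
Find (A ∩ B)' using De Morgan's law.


U = {1, 2, 3, 4, 5, 6, 7, 8, 9, 10, 11}
A = {3, 4, 9, 10}, B = {1, 3, 6, 11}
A ∩ B = {3}
(A ∩ B)' = U \ (A ∩ B) = {1, 2, 4, 5, 6, 7, 8, 9, 10, 11}
Verification via A' ∪ B': A' = {1, 2, 5, 6, 7, 8, 11}, B' = {2, 4, 5, 7, 8, 9, 10}
A' ∪ B' = {1, 2, 4, 5, 6, 7, 8, 9, 10, 11} ✓

{1, 2, 4, 5, 6, 7, 8, 9, 10, 11}


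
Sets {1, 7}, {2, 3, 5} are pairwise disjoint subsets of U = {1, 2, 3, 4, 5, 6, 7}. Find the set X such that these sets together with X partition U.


U = {1, 2, 3, 4, 5, 6, 7}
Shown blocks: {1, 7}, {2, 3, 5}
A partition's blocks are pairwise disjoint and cover U, so the missing block = U \ (union of shown blocks).
Union of shown blocks: {1, 2, 3, 5, 7}
Missing block = U \ (union) = {4, 6}

{4, 6}


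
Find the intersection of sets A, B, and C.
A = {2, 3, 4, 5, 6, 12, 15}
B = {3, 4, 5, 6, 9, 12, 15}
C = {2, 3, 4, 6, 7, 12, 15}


Set A = {2, 3, 4, 5, 6, 12, 15}
Set B = {3, 4, 5, 6, 9, 12, 15}
Set C = {2, 3, 4, 6, 7, 12, 15}
First, A ∩ B = {3, 4, 5, 6, 12, 15}
Then, (A ∩ B) ∩ C = {3, 4, 6, 12, 15}

{3, 4, 6, 12, 15}


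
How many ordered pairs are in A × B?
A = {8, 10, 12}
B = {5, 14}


Set A = {8, 10, 12} has 3 elements.
Set B = {5, 14} has 2 elements.
|A × B| = |A| × |B| = 3 × 2 = 6

6


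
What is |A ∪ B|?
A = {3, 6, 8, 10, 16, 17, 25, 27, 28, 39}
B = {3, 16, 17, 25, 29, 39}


Set A = {3, 6, 8, 10, 16, 17, 25, 27, 28, 39}, |A| = 10
Set B = {3, 16, 17, 25, 29, 39}, |B| = 6
A ∩ B = {3, 16, 17, 25, 39}, |A ∩ B| = 5
|A ∪ B| = |A| + |B| - |A ∩ B| = 10 + 6 - 5 = 11

11


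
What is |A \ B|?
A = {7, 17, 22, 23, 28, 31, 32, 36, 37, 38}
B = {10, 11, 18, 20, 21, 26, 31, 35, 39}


Set A = {7, 17, 22, 23, 28, 31, 32, 36, 37, 38}
Set B = {10, 11, 18, 20, 21, 26, 31, 35, 39}
A \ B = {7, 17, 22, 23, 28, 32, 36, 37, 38}
|A \ B| = 9

9


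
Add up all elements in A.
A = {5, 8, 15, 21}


Set A = {5, 8, 15, 21}
Sum = 5 + 8 + 15 + 21 = 49

49


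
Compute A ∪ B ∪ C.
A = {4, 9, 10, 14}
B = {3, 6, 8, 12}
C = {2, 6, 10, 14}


Set A = {4, 9, 10, 14}
Set B = {3, 6, 8, 12}
Set C = {2, 6, 10, 14}
First, A ∪ B = {3, 4, 6, 8, 9, 10, 12, 14}
Then, (A ∪ B) ∪ C = {2, 3, 4, 6, 8, 9, 10, 12, 14}

{2, 3, 4, 6, 8, 9, 10, 12, 14}


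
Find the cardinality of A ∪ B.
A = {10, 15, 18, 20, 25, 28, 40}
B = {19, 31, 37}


Set A = {10, 15, 18, 20, 25, 28, 40}, |A| = 7
Set B = {19, 31, 37}, |B| = 3
A ∩ B = {}, |A ∩ B| = 0
|A ∪ B| = |A| + |B| - |A ∩ B| = 7 + 3 - 0 = 10

10


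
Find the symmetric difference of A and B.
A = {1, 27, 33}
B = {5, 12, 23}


Set A = {1, 27, 33}
Set B = {5, 12, 23}
A △ B = (A \ B) ∪ (B \ A)
Elements in A but not B: {1, 27, 33}
Elements in B but not A: {5, 12, 23}
A △ B = {1, 5, 12, 23, 27, 33}

{1, 5, 12, 23, 27, 33}


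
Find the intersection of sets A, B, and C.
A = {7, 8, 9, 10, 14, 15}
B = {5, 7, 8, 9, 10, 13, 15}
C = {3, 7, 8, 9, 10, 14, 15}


Set A = {7, 8, 9, 10, 14, 15}
Set B = {5, 7, 8, 9, 10, 13, 15}
Set C = {3, 7, 8, 9, 10, 14, 15}
First, A ∩ B = {7, 8, 9, 10, 15}
Then, (A ∩ B) ∩ C = {7, 8, 9, 10, 15}

{7, 8, 9, 10, 15}


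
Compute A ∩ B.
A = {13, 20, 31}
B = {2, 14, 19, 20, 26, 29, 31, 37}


Set A = {13, 20, 31}
Set B = {2, 14, 19, 20, 26, 29, 31, 37}
A ∩ B includes only elements in both sets.
Check each element of A against B:
13 ✗, 20 ✓, 31 ✓
A ∩ B = {20, 31}

{20, 31}


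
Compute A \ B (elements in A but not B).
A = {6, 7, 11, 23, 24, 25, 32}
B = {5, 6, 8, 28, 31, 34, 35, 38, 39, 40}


Set A = {6, 7, 11, 23, 24, 25, 32}
Set B = {5, 6, 8, 28, 31, 34, 35, 38, 39, 40}
A \ B includes elements in A that are not in B.
Check each element of A:
6 (in B, remove), 7 (not in B, keep), 11 (not in B, keep), 23 (not in B, keep), 24 (not in B, keep), 25 (not in B, keep), 32 (not in B, keep)
A \ B = {7, 11, 23, 24, 25, 32}

{7, 11, 23, 24, 25, 32}


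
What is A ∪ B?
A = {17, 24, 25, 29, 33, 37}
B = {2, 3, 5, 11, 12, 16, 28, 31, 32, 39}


Set A = {17, 24, 25, 29, 33, 37}
Set B = {2, 3, 5, 11, 12, 16, 28, 31, 32, 39}
A ∪ B includes all elements in either set.
Elements from A: {17, 24, 25, 29, 33, 37}
Elements from B not already included: {2, 3, 5, 11, 12, 16, 28, 31, 32, 39}
A ∪ B = {2, 3, 5, 11, 12, 16, 17, 24, 25, 28, 29, 31, 32, 33, 37, 39}

{2, 3, 5, 11, 12, 16, 17, 24, 25, 28, 29, 31, 32, 33, 37, 39}


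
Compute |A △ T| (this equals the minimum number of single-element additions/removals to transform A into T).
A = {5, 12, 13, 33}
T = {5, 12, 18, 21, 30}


Set A = {5, 12, 13, 33}
Set T = {5, 12, 18, 21, 30}
Elements to remove from A (in A, not in T): {13, 33} → 2 removals
Elements to add to A (in T, not in A): {18, 21, 30} → 3 additions
Total edits = 2 + 3 = 5

5


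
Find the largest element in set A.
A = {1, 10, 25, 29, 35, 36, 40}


Set A = {1, 10, 25, 29, 35, 36, 40}
Elements in ascending order: 1, 10, 25, 29, 35, 36, 40
The largest element is 40.

40


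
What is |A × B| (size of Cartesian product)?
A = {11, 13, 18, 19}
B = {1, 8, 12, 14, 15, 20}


Set A = {11, 13, 18, 19} has 4 elements.
Set B = {1, 8, 12, 14, 15, 20} has 6 elements.
|A × B| = |A| × |B| = 4 × 6 = 24

24


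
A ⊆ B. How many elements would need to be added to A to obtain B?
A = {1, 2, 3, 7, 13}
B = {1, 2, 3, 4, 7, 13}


Set A = {1, 2, 3, 7, 13}, |A| = 5
Set B = {1, 2, 3, 4, 7, 13}, |B| = 6
Since A ⊆ B: B \ A = {4}
|B| - |A| = 6 - 5 = 1

1


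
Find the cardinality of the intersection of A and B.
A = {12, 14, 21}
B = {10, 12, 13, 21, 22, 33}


Set A = {12, 14, 21}
Set B = {10, 12, 13, 21, 22, 33}
A ∩ B = {12, 21}
|A ∩ B| = 2

2


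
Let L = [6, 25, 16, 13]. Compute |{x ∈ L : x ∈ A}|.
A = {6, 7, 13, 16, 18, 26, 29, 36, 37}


Set A = {6, 7, 13, 16, 18, 26, 29, 36, 37}
Candidates: [6, 25, 16, 13]
Check each candidate:
6 ∈ A, 25 ∉ A, 16 ∈ A, 13 ∈ A
Count of candidates in A: 3

3


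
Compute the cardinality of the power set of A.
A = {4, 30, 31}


Set A = {4, 30, 31}
|A| = 3
The power set P(A) contains all subsets of A.
|P(A)| = 2^|A| = 2^3 = 8

8


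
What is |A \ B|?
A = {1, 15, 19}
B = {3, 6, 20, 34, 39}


Set A = {1, 15, 19}
Set B = {3, 6, 20, 34, 39}
A \ B = {1, 15, 19}
|A \ B| = 3

3


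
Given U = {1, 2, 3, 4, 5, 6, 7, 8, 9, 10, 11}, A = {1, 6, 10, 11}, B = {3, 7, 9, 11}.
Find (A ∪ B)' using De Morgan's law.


U = {1, 2, 3, 4, 5, 6, 7, 8, 9, 10, 11}
A = {1, 6, 10, 11}, B = {3, 7, 9, 11}
A ∪ B = {1, 3, 6, 7, 9, 10, 11}
(A ∪ B)' = U \ (A ∪ B) = {2, 4, 5, 8}
Verification via A' ∩ B': A' = {2, 3, 4, 5, 7, 8, 9}, B' = {1, 2, 4, 5, 6, 8, 10}
A' ∩ B' = {2, 4, 5, 8} ✓

{2, 4, 5, 8}


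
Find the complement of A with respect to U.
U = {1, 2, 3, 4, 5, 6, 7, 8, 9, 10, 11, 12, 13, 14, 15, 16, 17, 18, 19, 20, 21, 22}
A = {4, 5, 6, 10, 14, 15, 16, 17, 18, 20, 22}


Universal set U = {1, 2, 3, 4, 5, 6, 7, 8, 9, 10, 11, 12, 13, 14, 15, 16, 17, 18, 19, 20, 21, 22}
Set A = {4, 5, 6, 10, 14, 15, 16, 17, 18, 20, 22}
A' = U \ A = elements in U but not in A
Checking each element of U:
1 (not in A, include), 2 (not in A, include), 3 (not in A, include), 4 (in A, exclude), 5 (in A, exclude), 6 (in A, exclude), 7 (not in A, include), 8 (not in A, include), 9 (not in A, include), 10 (in A, exclude), 11 (not in A, include), 12 (not in A, include), 13 (not in A, include), 14 (in A, exclude), 15 (in A, exclude), 16 (in A, exclude), 17 (in A, exclude), 18 (in A, exclude), 19 (not in A, include), 20 (in A, exclude), 21 (not in A, include), 22 (in A, exclude)
A' = {1, 2, 3, 7, 8, 9, 11, 12, 13, 19, 21}

{1, 2, 3, 7, 8, 9, 11, 12, 13, 19, 21}


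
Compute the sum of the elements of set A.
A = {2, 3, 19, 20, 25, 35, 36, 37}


Set A = {2, 3, 19, 20, 25, 35, 36, 37}
Sum = 2 + 3 + 19 + 20 + 25 + 35 + 36 + 37 = 177

177


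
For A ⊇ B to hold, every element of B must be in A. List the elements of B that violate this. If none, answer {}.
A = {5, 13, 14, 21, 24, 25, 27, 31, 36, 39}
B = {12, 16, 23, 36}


Set A = {5, 13, 14, 21, 24, 25, 27, 31, 36, 39}
Set B = {12, 16, 23, 36}
Check each element of B against A:
12 ∉ A (include), 16 ∉ A (include), 23 ∉ A (include), 36 ∈ A
Elements of B not in A: {12, 16, 23}

{12, 16, 23}


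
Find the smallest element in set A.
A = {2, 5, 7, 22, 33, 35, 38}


Set A = {2, 5, 7, 22, 33, 35, 38}
Elements in ascending order: 2, 5, 7, 22, 33, 35, 38
The smallest element is 2.

2


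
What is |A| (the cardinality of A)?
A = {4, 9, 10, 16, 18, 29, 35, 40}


Set A = {4, 9, 10, 16, 18, 29, 35, 40}
Listing elements: 4, 9, 10, 16, 18, 29, 35, 40
Counting: 8 elements
|A| = 8

8


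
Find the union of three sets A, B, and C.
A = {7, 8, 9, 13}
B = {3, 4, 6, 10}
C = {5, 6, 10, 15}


Set A = {7, 8, 9, 13}
Set B = {3, 4, 6, 10}
Set C = {5, 6, 10, 15}
First, A ∪ B = {3, 4, 6, 7, 8, 9, 10, 13}
Then, (A ∪ B) ∪ C = {3, 4, 5, 6, 7, 8, 9, 10, 13, 15}

{3, 4, 5, 6, 7, 8, 9, 10, 13, 15}


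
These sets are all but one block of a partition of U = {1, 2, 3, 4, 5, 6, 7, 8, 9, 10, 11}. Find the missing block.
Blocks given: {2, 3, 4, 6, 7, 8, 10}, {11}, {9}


U = {1, 2, 3, 4, 5, 6, 7, 8, 9, 10, 11}
Shown blocks: {2, 3, 4, 6, 7, 8, 10}, {11}, {9}
A partition's blocks are pairwise disjoint and cover U, so the missing block = U \ (union of shown blocks).
Union of shown blocks: {2, 3, 4, 6, 7, 8, 9, 10, 11}
Missing block = U \ (union) = {1, 5}

{1, 5}


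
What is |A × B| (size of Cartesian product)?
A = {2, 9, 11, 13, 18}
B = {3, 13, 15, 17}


Set A = {2, 9, 11, 13, 18} has 5 elements.
Set B = {3, 13, 15, 17} has 4 elements.
|A × B| = |A| × |B| = 5 × 4 = 20

20


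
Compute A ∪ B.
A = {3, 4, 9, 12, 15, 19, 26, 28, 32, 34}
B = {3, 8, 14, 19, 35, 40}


Set A = {3, 4, 9, 12, 15, 19, 26, 28, 32, 34}
Set B = {3, 8, 14, 19, 35, 40}
A ∪ B includes all elements in either set.
Elements from A: {3, 4, 9, 12, 15, 19, 26, 28, 32, 34}
Elements from B not already included: {8, 14, 35, 40}
A ∪ B = {3, 4, 8, 9, 12, 14, 15, 19, 26, 28, 32, 34, 35, 40}

{3, 4, 8, 9, 12, 14, 15, 19, 26, 28, 32, 34, 35, 40}


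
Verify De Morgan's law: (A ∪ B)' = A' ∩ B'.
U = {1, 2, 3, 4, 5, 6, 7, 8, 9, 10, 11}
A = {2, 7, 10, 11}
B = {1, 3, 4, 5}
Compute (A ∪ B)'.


U = {1, 2, 3, 4, 5, 6, 7, 8, 9, 10, 11}
A = {2, 7, 10, 11}, B = {1, 3, 4, 5}
A ∪ B = {1, 2, 3, 4, 5, 7, 10, 11}
(A ∪ B)' = U \ (A ∪ B) = {6, 8, 9}
Verification via A' ∩ B': A' = {1, 3, 4, 5, 6, 8, 9}, B' = {2, 6, 7, 8, 9, 10, 11}
A' ∩ B' = {6, 8, 9} ✓

{6, 8, 9}


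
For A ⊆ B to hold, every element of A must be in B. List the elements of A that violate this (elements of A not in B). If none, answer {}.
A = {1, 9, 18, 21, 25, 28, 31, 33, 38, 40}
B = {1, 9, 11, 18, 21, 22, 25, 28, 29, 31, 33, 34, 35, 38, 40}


Set A = {1, 9, 18, 21, 25, 28, 31, 33, 38, 40}
Set B = {1, 9, 11, 18, 21, 22, 25, 28, 29, 31, 33, 34, 35, 38, 40}
Check each element of A against B:
1 ∈ B, 9 ∈ B, 18 ∈ B, 21 ∈ B, 25 ∈ B, 28 ∈ B, 31 ∈ B, 33 ∈ B, 38 ∈ B, 40 ∈ B
Elements of A not in B: {}

{}


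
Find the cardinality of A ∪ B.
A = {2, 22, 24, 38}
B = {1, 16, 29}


Set A = {2, 22, 24, 38}, |A| = 4
Set B = {1, 16, 29}, |B| = 3
A ∩ B = {}, |A ∩ B| = 0
|A ∪ B| = |A| + |B| - |A ∩ B| = 4 + 3 - 0 = 7

7


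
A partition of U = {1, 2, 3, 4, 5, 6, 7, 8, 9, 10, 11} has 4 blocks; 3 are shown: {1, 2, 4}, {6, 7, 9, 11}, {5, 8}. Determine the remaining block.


U = {1, 2, 3, 4, 5, 6, 7, 8, 9, 10, 11}
Shown blocks: {1, 2, 4}, {6, 7, 9, 11}, {5, 8}
A partition's blocks are pairwise disjoint and cover U, so the missing block = U \ (union of shown blocks).
Union of shown blocks: {1, 2, 4, 5, 6, 7, 8, 9, 11}
Missing block = U \ (union) = {3, 10}

{3, 10}


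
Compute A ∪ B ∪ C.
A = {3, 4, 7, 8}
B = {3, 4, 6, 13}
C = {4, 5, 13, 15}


Set A = {3, 4, 7, 8}
Set B = {3, 4, 6, 13}
Set C = {4, 5, 13, 15}
First, A ∪ B = {3, 4, 6, 7, 8, 13}
Then, (A ∪ B) ∪ C = {3, 4, 5, 6, 7, 8, 13, 15}

{3, 4, 5, 6, 7, 8, 13, 15}


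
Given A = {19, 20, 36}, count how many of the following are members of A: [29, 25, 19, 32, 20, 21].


Set A = {19, 20, 36}
Candidates: [29, 25, 19, 32, 20, 21]
Check each candidate:
29 ∉ A, 25 ∉ A, 19 ∈ A, 32 ∉ A, 20 ∈ A, 21 ∉ A
Count of candidates in A: 2

2


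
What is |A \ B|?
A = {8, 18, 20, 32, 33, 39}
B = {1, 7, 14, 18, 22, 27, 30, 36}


Set A = {8, 18, 20, 32, 33, 39}
Set B = {1, 7, 14, 18, 22, 27, 30, 36}
A \ B = {8, 20, 32, 33, 39}
|A \ B| = 5

5


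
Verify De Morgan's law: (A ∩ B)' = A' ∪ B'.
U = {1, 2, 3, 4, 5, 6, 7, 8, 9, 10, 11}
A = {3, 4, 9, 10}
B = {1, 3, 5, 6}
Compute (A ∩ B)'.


U = {1, 2, 3, 4, 5, 6, 7, 8, 9, 10, 11}
A = {3, 4, 9, 10}, B = {1, 3, 5, 6}
A ∩ B = {3}
(A ∩ B)' = U \ (A ∩ B) = {1, 2, 4, 5, 6, 7, 8, 9, 10, 11}
Verification via A' ∪ B': A' = {1, 2, 5, 6, 7, 8, 11}, B' = {2, 4, 7, 8, 9, 10, 11}
A' ∪ B' = {1, 2, 4, 5, 6, 7, 8, 9, 10, 11} ✓

{1, 2, 4, 5, 6, 7, 8, 9, 10, 11}


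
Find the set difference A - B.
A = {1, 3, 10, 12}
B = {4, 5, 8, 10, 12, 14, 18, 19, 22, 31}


Set A = {1, 3, 10, 12}
Set B = {4, 5, 8, 10, 12, 14, 18, 19, 22, 31}
A \ B includes elements in A that are not in B.
Check each element of A:
1 (not in B, keep), 3 (not in B, keep), 10 (in B, remove), 12 (in B, remove)
A \ B = {1, 3}

{1, 3}


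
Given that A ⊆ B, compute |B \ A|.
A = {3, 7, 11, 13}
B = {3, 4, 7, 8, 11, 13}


Set A = {3, 7, 11, 13}, |A| = 4
Set B = {3, 4, 7, 8, 11, 13}, |B| = 6
Since A ⊆ B: B \ A = {4, 8}
|B| - |A| = 6 - 4 = 2

2


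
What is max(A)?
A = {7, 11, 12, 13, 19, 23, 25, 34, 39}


Set A = {7, 11, 12, 13, 19, 23, 25, 34, 39}
Elements in ascending order: 7, 11, 12, 13, 19, 23, 25, 34, 39
The largest element is 39.

39


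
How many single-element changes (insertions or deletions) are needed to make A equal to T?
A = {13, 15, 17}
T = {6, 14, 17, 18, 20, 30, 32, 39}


Set A = {13, 15, 17}
Set T = {6, 14, 17, 18, 20, 30, 32, 39}
Elements to remove from A (in A, not in T): {13, 15} → 2 removals
Elements to add to A (in T, not in A): {6, 14, 18, 20, 30, 32, 39} → 7 additions
Total edits = 2 + 7 = 9

9


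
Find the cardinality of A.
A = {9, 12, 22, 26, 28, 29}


Set A = {9, 12, 22, 26, 28, 29}
Listing elements: 9, 12, 22, 26, 28, 29
Counting: 6 elements
|A| = 6

6


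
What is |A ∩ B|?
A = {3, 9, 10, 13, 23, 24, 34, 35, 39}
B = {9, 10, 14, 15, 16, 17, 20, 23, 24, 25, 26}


Set A = {3, 9, 10, 13, 23, 24, 34, 35, 39}
Set B = {9, 10, 14, 15, 16, 17, 20, 23, 24, 25, 26}
A ∩ B = {9, 10, 23, 24}
|A ∩ B| = 4

4


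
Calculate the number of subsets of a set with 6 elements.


The set has 6 elements.
The power set contains all possible subsets.
|P(A)| = 2^|A| = 2^6 = 64

64


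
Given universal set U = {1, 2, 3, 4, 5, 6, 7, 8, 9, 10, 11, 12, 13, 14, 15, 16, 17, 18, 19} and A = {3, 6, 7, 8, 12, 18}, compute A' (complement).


Universal set U = {1, 2, 3, 4, 5, 6, 7, 8, 9, 10, 11, 12, 13, 14, 15, 16, 17, 18, 19}
Set A = {3, 6, 7, 8, 12, 18}
A' = U \ A = elements in U but not in A
Checking each element of U:
1 (not in A, include), 2 (not in A, include), 3 (in A, exclude), 4 (not in A, include), 5 (not in A, include), 6 (in A, exclude), 7 (in A, exclude), 8 (in A, exclude), 9 (not in A, include), 10 (not in A, include), 11 (not in A, include), 12 (in A, exclude), 13 (not in A, include), 14 (not in A, include), 15 (not in A, include), 16 (not in A, include), 17 (not in A, include), 18 (in A, exclude), 19 (not in A, include)
A' = {1, 2, 4, 5, 9, 10, 11, 13, 14, 15, 16, 17, 19}

{1, 2, 4, 5, 9, 10, 11, 13, 14, 15, 16, 17, 19}


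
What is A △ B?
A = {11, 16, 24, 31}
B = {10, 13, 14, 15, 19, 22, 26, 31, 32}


Set A = {11, 16, 24, 31}
Set B = {10, 13, 14, 15, 19, 22, 26, 31, 32}
A △ B = (A \ B) ∪ (B \ A)
Elements in A but not B: {11, 16, 24}
Elements in B but not A: {10, 13, 14, 15, 19, 22, 26, 32}
A △ B = {10, 11, 13, 14, 15, 16, 19, 22, 24, 26, 32}

{10, 11, 13, 14, 15, 16, 19, 22, 24, 26, 32}


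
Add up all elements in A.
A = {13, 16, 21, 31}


Set A = {13, 16, 21, 31}
Sum = 13 + 16 + 21 + 31 = 81

81


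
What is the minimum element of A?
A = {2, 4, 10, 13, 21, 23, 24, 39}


Set A = {2, 4, 10, 13, 21, 23, 24, 39}
Elements in ascending order: 2, 4, 10, 13, 21, 23, 24, 39
The smallest element is 2.

2


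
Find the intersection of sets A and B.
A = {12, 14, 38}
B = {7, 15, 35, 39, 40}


Set A = {12, 14, 38}
Set B = {7, 15, 35, 39, 40}
A ∩ B includes only elements in both sets.
Check each element of A against B:
12 ✗, 14 ✗, 38 ✗
A ∩ B = {}

{}


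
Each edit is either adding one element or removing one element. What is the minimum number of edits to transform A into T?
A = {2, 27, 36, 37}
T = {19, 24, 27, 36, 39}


Set A = {2, 27, 36, 37}
Set T = {19, 24, 27, 36, 39}
Elements to remove from A (in A, not in T): {2, 37} → 2 removals
Elements to add to A (in T, not in A): {19, 24, 39} → 3 additions
Total edits = 2 + 3 = 5

5


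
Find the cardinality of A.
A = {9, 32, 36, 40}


Set A = {9, 32, 36, 40}
Listing elements: 9, 32, 36, 40
Counting: 4 elements
|A| = 4

4


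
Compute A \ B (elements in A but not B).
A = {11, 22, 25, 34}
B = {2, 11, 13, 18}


Set A = {11, 22, 25, 34}
Set B = {2, 11, 13, 18}
A \ B includes elements in A that are not in B.
Check each element of A:
11 (in B, remove), 22 (not in B, keep), 25 (not in B, keep), 34 (not in B, keep)
A \ B = {22, 25, 34}

{22, 25, 34}


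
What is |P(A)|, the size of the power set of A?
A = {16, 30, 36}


Set A = {16, 30, 36}
|A| = 3
The power set P(A) contains all subsets of A.
|P(A)| = 2^|A| = 2^3 = 8

8


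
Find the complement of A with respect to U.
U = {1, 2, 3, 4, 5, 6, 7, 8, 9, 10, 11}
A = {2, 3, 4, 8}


Universal set U = {1, 2, 3, 4, 5, 6, 7, 8, 9, 10, 11}
Set A = {2, 3, 4, 8}
A' = U \ A = elements in U but not in A
Checking each element of U:
1 (not in A, include), 2 (in A, exclude), 3 (in A, exclude), 4 (in A, exclude), 5 (not in A, include), 6 (not in A, include), 7 (not in A, include), 8 (in A, exclude), 9 (not in A, include), 10 (not in A, include), 11 (not in A, include)
A' = {1, 5, 6, 7, 9, 10, 11}

{1, 5, 6, 7, 9, 10, 11}


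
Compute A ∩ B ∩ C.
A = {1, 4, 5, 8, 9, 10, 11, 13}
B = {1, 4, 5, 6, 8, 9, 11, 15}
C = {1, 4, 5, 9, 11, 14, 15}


Set A = {1, 4, 5, 8, 9, 10, 11, 13}
Set B = {1, 4, 5, 6, 8, 9, 11, 15}
Set C = {1, 4, 5, 9, 11, 14, 15}
First, A ∩ B = {1, 4, 5, 8, 9, 11}
Then, (A ∩ B) ∩ C = {1, 4, 5, 9, 11}

{1, 4, 5, 9, 11}


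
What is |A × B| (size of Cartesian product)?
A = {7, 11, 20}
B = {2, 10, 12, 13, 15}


Set A = {7, 11, 20} has 3 elements.
Set B = {2, 10, 12, 13, 15} has 5 elements.
|A × B| = |A| × |B| = 3 × 5 = 15

15


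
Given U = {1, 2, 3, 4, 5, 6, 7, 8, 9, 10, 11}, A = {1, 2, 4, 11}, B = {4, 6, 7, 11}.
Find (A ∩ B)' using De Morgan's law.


U = {1, 2, 3, 4, 5, 6, 7, 8, 9, 10, 11}
A = {1, 2, 4, 11}, B = {4, 6, 7, 11}
A ∩ B = {4, 11}
(A ∩ B)' = U \ (A ∩ B) = {1, 2, 3, 5, 6, 7, 8, 9, 10}
Verification via A' ∪ B': A' = {3, 5, 6, 7, 8, 9, 10}, B' = {1, 2, 3, 5, 8, 9, 10}
A' ∪ B' = {1, 2, 3, 5, 6, 7, 8, 9, 10} ✓

{1, 2, 3, 5, 6, 7, 8, 9, 10}


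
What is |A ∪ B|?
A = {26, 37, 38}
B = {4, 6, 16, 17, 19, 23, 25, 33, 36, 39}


Set A = {26, 37, 38}, |A| = 3
Set B = {4, 6, 16, 17, 19, 23, 25, 33, 36, 39}, |B| = 10
A ∩ B = {}, |A ∩ B| = 0
|A ∪ B| = |A| + |B| - |A ∩ B| = 3 + 10 - 0 = 13

13


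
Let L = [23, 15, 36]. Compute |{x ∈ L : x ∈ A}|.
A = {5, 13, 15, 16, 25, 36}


Set A = {5, 13, 15, 16, 25, 36}
Candidates: [23, 15, 36]
Check each candidate:
23 ∉ A, 15 ∈ A, 36 ∈ A
Count of candidates in A: 2

2


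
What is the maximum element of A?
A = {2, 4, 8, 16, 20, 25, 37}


Set A = {2, 4, 8, 16, 20, 25, 37}
Elements in ascending order: 2, 4, 8, 16, 20, 25, 37
The largest element is 37.

37


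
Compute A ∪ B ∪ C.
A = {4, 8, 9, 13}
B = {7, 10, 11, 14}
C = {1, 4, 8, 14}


Set A = {4, 8, 9, 13}
Set B = {7, 10, 11, 14}
Set C = {1, 4, 8, 14}
First, A ∪ B = {4, 7, 8, 9, 10, 11, 13, 14}
Then, (A ∪ B) ∪ C = {1, 4, 7, 8, 9, 10, 11, 13, 14}

{1, 4, 7, 8, 9, 10, 11, 13, 14}


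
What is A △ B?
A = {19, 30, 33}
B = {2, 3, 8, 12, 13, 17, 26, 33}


Set A = {19, 30, 33}
Set B = {2, 3, 8, 12, 13, 17, 26, 33}
A △ B = (A \ B) ∪ (B \ A)
Elements in A but not B: {19, 30}
Elements in B but not A: {2, 3, 8, 12, 13, 17, 26}
A △ B = {2, 3, 8, 12, 13, 17, 19, 26, 30}

{2, 3, 8, 12, 13, 17, 19, 26, 30}


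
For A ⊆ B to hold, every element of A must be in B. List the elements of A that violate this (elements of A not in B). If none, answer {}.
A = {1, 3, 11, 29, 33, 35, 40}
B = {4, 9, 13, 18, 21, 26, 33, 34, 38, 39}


Set A = {1, 3, 11, 29, 33, 35, 40}
Set B = {4, 9, 13, 18, 21, 26, 33, 34, 38, 39}
Check each element of A against B:
1 ∉ B (include), 3 ∉ B (include), 11 ∉ B (include), 29 ∉ B (include), 33 ∈ B, 35 ∉ B (include), 40 ∉ B (include)
Elements of A not in B: {1, 3, 11, 29, 35, 40}

{1, 3, 11, 29, 35, 40}


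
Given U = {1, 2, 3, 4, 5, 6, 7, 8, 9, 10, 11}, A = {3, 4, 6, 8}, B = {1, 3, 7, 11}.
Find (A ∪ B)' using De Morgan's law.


U = {1, 2, 3, 4, 5, 6, 7, 8, 9, 10, 11}
A = {3, 4, 6, 8}, B = {1, 3, 7, 11}
A ∪ B = {1, 3, 4, 6, 7, 8, 11}
(A ∪ B)' = U \ (A ∪ B) = {2, 5, 9, 10}
Verification via A' ∩ B': A' = {1, 2, 5, 7, 9, 10, 11}, B' = {2, 4, 5, 6, 8, 9, 10}
A' ∩ B' = {2, 5, 9, 10} ✓

{2, 5, 9, 10}


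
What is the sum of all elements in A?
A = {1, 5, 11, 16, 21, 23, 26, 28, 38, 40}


Set A = {1, 5, 11, 16, 21, 23, 26, 28, 38, 40}
Sum = 1 + 5 + 11 + 16 + 21 + 23 + 26 + 28 + 38 + 40 = 209

209


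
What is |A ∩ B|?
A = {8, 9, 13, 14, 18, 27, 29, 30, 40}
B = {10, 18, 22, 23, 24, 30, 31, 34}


Set A = {8, 9, 13, 14, 18, 27, 29, 30, 40}
Set B = {10, 18, 22, 23, 24, 30, 31, 34}
A ∩ B = {18, 30}
|A ∩ B| = 2

2


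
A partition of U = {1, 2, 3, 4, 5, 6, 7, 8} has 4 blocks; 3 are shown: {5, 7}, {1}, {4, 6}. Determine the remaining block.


U = {1, 2, 3, 4, 5, 6, 7, 8}
Shown blocks: {5, 7}, {1}, {4, 6}
A partition's blocks are pairwise disjoint and cover U, so the missing block = U \ (union of shown blocks).
Union of shown blocks: {1, 4, 5, 6, 7}
Missing block = U \ (union) = {2, 3, 8}

{2, 3, 8}


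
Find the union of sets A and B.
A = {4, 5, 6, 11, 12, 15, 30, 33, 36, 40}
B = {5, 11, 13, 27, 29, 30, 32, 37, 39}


Set A = {4, 5, 6, 11, 12, 15, 30, 33, 36, 40}
Set B = {5, 11, 13, 27, 29, 30, 32, 37, 39}
A ∪ B includes all elements in either set.
Elements from A: {4, 5, 6, 11, 12, 15, 30, 33, 36, 40}
Elements from B not already included: {13, 27, 29, 32, 37, 39}
A ∪ B = {4, 5, 6, 11, 12, 13, 15, 27, 29, 30, 32, 33, 36, 37, 39, 40}

{4, 5, 6, 11, 12, 13, 15, 27, 29, 30, 32, 33, 36, 37, 39, 40}


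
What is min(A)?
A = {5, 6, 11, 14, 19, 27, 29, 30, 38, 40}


Set A = {5, 6, 11, 14, 19, 27, 29, 30, 38, 40}
Elements in ascending order: 5, 6, 11, 14, 19, 27, 29, 30, 38, 40
The smallest element is 5.

5


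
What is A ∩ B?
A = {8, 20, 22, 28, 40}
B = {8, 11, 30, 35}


Set A = {8, 20, 22, 28, 40}
Set B = {8, 11, 30, 35}
A ∩ B includes only elements in both sets.
Check each element of A against B:
8 ✓, 20 ✗, 22 ✗, 28 ✗, 40 ✗
A ∩ B = {8}

{8}


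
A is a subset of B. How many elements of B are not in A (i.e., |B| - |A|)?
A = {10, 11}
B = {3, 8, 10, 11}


Set A = {10, 11}, |A| = 2
Set B = {3, 8, 10, 11}, |B| = 4
Since A ⊆ B: B \ A = {3, 8}
|B| - |A| = 4 - 2 = 2

2


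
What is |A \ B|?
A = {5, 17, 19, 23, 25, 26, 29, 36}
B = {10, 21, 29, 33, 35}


Set A = {5, 17, 19, 23, 25, 26, 29, 36}
Set B = {10, 21, 29, 33, 35}
A \ B = {5, 17, 19, 23, 25, 26, 36}
|A \ B| = 7

7


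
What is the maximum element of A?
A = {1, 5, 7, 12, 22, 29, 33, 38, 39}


Set A = {1, 5, 7, 12, 22, 29, 33, 38, 39}
Elements in ascending order: 1, 5, 7, 12, 22, 29, 33, 38, 39
The largest element is 39.

39


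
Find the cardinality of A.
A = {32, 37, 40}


Set A = {32, 37, 40}
Listing elements: 32, 37, 40
Counting: 3 elements
|A| = 3

3


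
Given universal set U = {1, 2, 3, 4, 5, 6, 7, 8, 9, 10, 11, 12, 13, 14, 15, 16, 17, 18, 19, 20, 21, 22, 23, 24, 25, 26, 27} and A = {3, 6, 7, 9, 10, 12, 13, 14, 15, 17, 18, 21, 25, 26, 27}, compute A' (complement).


Universal set U = {1, 2, 3, 4, 5, 6, 7, 8, 9, 10, 11, 12, 13, 14, 15, 16, 17, 18, 19, 20, 21, 22, 23, 24, 25, 26, 27}
Set A = {3, 6, 7, 9, 10, 12, 13, 14, 15, 17, 18, 21, 25, 26, 27}
A' = U \ A = elements in U but not in A
Checking each element of U:
1 (not in A, include), 2 (not in A, include), 3 (in A, exclude), 4 (not in A, include), 5 (not in A, include), 6 (in A, exclude), 7 (in A, exclude), 8 (not in A, include), 9 (in A, exclude), 10 (in A, exclude), 11 (not in A, include), 12 (in A, exclude), 13 (in A, exclude), 14 (in A, exclude), 15 (in A, exclude), 16 (not in A, include), 17 (in A, exclude), 18 (in A, exclude), 19 (not in A, include), 20 (not in A, include), 21 (in A, exclude), 22 (not in A, include), 23 (not in A, include), 24 (not in A, include), 25 (in A, exclude), 26 (in A, exclude), 27 (in A, exclude)
A' = {1, 2, 4, 5, 8, 11, 16, 19, 20, 22, 23, 24}

{1, 2, 4, 5, 8, 11, 16, 19, 20, 22, 23, 24}


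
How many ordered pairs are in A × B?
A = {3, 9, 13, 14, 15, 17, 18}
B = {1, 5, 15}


Set A = {3, 9, 13, 14, 15, 17, 18} has 7 elements.
Set B = {1, 5, 15} has 3 elements.
|A × B| = |A| × |B| = 7 × 3 = 21

21


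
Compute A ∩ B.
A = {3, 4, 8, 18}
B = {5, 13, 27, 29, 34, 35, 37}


Set A = {3, 4, 8, 18}
Set B = {5, 13, 27, 29, 34, 35, 37}
A ∩ B includes only elements in both sets.
Check each element of A against B:
3 ✗, 4 ✗, 8 ✗, 18 ✗
A ∩ B = {}

{}


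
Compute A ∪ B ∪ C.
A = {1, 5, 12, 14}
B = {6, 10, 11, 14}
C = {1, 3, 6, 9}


Set A = {1, 5, 12, 14}
Set B = {6, 10, 11, 14}
Set C = {1, 3, 6, 9}
First, A ∪ B = {1, 5, 6, 10, 11, 12, 14}
Then, (A ∪ B) ∪ C = {1, 3, 5, 6, 9, 10, 11, 12, 14}

{1, 3, 5, 6, 9, 10, 11, 12, 14}


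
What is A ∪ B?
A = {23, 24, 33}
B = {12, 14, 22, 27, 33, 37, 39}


Set A = {23, 24, 33}
Set B = {12, 14, 22, 27, 33, 37, 39}
A ∪ B includes all elements in either set.
Elements from A: {23, 24, 33}
Elements from B not already included: {12, 14, 22, 27, 37, 39}
A ∪ B = {12, 14, 22, 23, 24, 27, 33, 37, 39}

{12, 14, 22, 23, 24, 27, 33, 37, 39}


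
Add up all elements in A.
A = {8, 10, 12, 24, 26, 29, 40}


Set A = {8, 10, 12, 24, 26, 29, 40}
Sum = 8 + 10 + 12 + 24 + 26 + 29 + 40 = 149

149


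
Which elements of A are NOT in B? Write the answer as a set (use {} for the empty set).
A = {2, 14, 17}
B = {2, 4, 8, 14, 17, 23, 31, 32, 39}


Set A = {2, 14, 17}
Set B = {2, 4, 8, 14, 17, 23, 31, 32, 39}
Check each element of A against B:
2 ∈ B, 14 ∈ B, 17 ∈ B
Elements of A not in B: {}

{}


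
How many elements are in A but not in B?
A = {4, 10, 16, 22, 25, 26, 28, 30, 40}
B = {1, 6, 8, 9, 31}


Set A = {4, 10, 16, 22, 25, 26, 28, 30, 40}
Set B = {1, 6, 8, 9, 31}
A \ B = {4, 10, 16, 22, 25, 26, 28, 30, 40}
|A \ B| = 9

9


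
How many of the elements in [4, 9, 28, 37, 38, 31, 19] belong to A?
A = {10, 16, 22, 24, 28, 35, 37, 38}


Set A = {10, 16, 22, 24, 28, 35, 37, 38}
Candidates: [4, 9, 28, 37, 38, 31, 19]
Check each candidate:
4 ∉ A, 9 ∉ A, 28 ∈ A, 37 ∈ A, 38 ∈ A, 31 ∉ A, 19 ∉ A
Count of candidates in A: 3

3


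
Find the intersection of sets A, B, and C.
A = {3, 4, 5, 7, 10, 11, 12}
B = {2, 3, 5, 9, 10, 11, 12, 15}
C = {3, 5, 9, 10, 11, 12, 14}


Set A = {3, 4, 5, 7, 10, 11, 12}
Set B = {2, 3, 5, 9, 10, 11, 12, 15}
Set C = {3, 5, 9, 10, 11, 12, 14}
First, A ∩ B = {3, 5, 10, 11, 12}
Then, (A ∩ B) ∩ C = {3, 5, 10, 11, 12}

{3, 5, 10, 11, 12}


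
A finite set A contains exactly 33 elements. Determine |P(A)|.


The set has 33 elements.
The power set contains all possible subsets.
|P(A)| = 2^|A| = 2^33 = 8589934592

8589934592


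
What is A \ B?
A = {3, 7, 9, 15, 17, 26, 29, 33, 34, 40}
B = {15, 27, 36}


Set A = {3, 7, 9, 15, 17, 26, 29, 33, 34, 40}
Set B = {15, 27, 36}
A \ B includes elements in A that are not in B.
Check each element of A:
3 (not in B, keep), 7 (not in B, keep), 9 (not in B, keep), 15 (in B, remove), 17 (not in B, keep), 26 (not in B, keep), 29 (not in B, keep), 33 (not in B, keep), 34 (not in B, keep), 40 (not in B, keep)
A \ B = {3, 7, 9, 17, 26, 29, 33, 34, 40}

{3, 7, 9, 17, 26, 29, 33, 34, 40}


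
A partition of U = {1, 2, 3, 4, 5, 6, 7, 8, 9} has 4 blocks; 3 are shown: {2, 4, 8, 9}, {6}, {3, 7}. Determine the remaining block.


U = {1, 2, 3, 4, 5, 6, 7, 8, 9}
Shown blocks: {2, 4, 8, 9}, {6}, {3, 7}
A partition's blocks are pairwise disjoint and cover U, so the missing block = U \ (union of shown blocks).
Union of shown blocks: {2, 3, 4, 6, 7, 8, 9}
Missing block = U \ (union) = {1, 5}

{1, 5}


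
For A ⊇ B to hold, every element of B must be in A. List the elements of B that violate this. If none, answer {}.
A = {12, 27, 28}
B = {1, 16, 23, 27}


Set A = {12, 27, 28}
Set B = {1, 16, 23, 27}
Check each element of B against A:
1 ∉ A (include), 16 ∉ A (include), 23 ∉ A (include), 27 ∈ A
Elements of B not in A: {1, 16, 23}

{1, 16, 23}


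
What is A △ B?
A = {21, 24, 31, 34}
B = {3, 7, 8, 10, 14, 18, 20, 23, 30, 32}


Set A = {21, 24, 31, 34}
Set B = {3, 7, 8, 10, 14, 18, 20, 23, 30, 32}
A △ B = (A \ B) ∪ (B \ A)
Elements in A but not B: {21, 24, 31, 34}
Elements in B but not A: {3, 7, 8, 10, 14, 18, 20, 23, 30, 32}
A △ B = {3, 7, 8, 10, 14, 18, 20, 21, 23, 24, 30, 31, 32, 34}

{3, 7, 8, 10, 14, 18, 20, 21, 23, 24, 30, 31, 32, 34}


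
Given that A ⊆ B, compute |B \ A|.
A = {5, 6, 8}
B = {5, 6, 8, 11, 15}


Set A = {5, 6, 8}, |A| = 3
Set B = {5, 6, 8, 11, 15}, |B| = 5
Since A ⊆ B: B \ A = {11, 15}
|B| - |A| = 5 - 3 = 2

2


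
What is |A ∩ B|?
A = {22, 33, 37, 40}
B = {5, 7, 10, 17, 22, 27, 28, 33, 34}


Set A = {22, 33, 37, 40}
Set B = {5, 7, 10, 17, 22, 27, 28, 33, 34}
A ∩ B = {22, 33}
|A ∩ B| = 2

2


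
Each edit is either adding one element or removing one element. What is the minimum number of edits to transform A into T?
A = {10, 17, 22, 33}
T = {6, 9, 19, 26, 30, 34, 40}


Set A = {10, 17, 22, 33}
Set T = {6, 9, 19, 26, 30, 34, 40}
Elements to remove from A (in A, not in T): {10, 17, 22, 33} → 4 removals
Elements to add to A (in T, not in A): {6, 9, 19, 26, 30, 34, 40} → 7 additions
Total edits = 4 + 7 = 11

11


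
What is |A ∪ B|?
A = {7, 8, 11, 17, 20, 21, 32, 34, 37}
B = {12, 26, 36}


Set A = {7, 8, 11, 17, 20, 21, 32, 34, 37}, |A| = 9
Set B = {12, 26, 36}, |B| = 3
A ∩ B = {}, |A ∩ B| = 0
|A ∪ B| = |A| + |B| - |A ∩ B| = 9 + 3 - 0 = 12

12


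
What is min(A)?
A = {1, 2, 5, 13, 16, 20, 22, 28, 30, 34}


Set A = {1, 2, 5, 13, 16, 20, 22, 28, 30, 34}
Elements in ascending order: 1, 2, 5, 13, 16, 20, 22, 28, 30, 34
The smallest element is 1.

1


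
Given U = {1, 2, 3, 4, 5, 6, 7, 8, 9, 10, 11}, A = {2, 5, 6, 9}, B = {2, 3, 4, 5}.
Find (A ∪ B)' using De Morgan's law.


U = {1, 2, 3, 4, 5, 6, 7, 8, 9, 10, 11}
A = {2, 5, 6, 9}, B = {2, 3, 4, 5}
A ∪ B = {2, 3, 4, 5, 6, 9}
(A ∪ B)' = U \ (A ∪ B) = {1, 7, 8, 10, 11}
Verification via A' ∩ B': A' = {1, 3, 4, 7, 8, 10, 11}, B' = {1, 6, 7, 8, 9, 10, 11}
A' ∩ B' = {1, 7, 8, 10, 11} ✓

{1, 7, 8, 10, 11}


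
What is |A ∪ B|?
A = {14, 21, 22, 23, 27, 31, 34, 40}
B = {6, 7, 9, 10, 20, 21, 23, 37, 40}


Set A = {14, 21, 22, 23, 27, 31, 34, 40}, |A| = 8
Set B = {6, 7, 9, 10, 20, 21, 23, 37, 40}, |B| = 9
A ∩ B = {21, 23, 40}, |A ∩ B| = 3
|A ∪ B| = |A| + |B| - |A ∩ B| = 8 + 9 - 3 = 14

14


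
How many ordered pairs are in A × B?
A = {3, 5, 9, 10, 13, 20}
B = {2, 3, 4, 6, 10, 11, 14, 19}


Set A = {3, 5, 9, 10, 13, 20} has 6 elements.
Set B = {2, 3, 4, 6, 10, 11, 14, 19} has 8 elements.
|A × B| = |A| × |B| = 6 × 8 = 48

48


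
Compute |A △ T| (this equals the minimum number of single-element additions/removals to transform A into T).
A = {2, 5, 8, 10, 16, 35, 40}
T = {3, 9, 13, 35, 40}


Set A = {2, 5, 8, 10, 16, 35, 40}
Set T = {3, 9, 13, 35, 40}
Elements to remove from A (in A, not in T): {2, 5, 8, 10, 16} → 5 removals
Elements to add to A (in T, not in A): {3, 9, 13} → 3 additions
Total edits = 5 + 3 = 8

8


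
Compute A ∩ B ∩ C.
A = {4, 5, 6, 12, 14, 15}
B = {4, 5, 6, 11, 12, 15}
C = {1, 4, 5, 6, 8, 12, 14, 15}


Set A = {4, 5, 6, 12, 14, 15}
Set B = {4, 5, 6, 11, 12, 15}
Set C = {1, 4, 5, 6, 8, 12, 14, 15}
First, A ∩ B = {4, 5, 6, 12, 15}
Then, (A ∩ B) ∩ C = {4, 5, 6, 12, 15}

{4, 5, 6, 12, 15}


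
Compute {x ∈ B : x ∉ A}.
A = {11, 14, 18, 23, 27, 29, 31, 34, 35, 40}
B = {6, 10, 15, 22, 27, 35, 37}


Set A = {11, 14, 18, 23, 27, 29, 31, 34, 35, 40}
Set B = {6, 10, 15, 22, 27, 35, 37}
Check each element of B against A:
6 ∉ A (include), 10 ∉ A (include), 15 ∉ A (include), 22 ∉ A (include), 27 ∈ A, 35 ∈ A, 37 ∉ A (include)
Elements of B not in A: {6, 10, 15, 22, 37}

{6, 10, 15, 22, 37}


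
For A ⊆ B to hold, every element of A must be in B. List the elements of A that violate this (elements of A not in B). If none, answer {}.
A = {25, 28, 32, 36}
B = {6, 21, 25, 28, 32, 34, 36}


Set A = {25, 28, 32, 36}
Set B = {6, 21, 25, 28, 32, 34, 36}
Check each element of A against B:
25 ∈ B, 28 ∈ B, 32 ∈ B, 36 ∈ B
Elements of A not in B: {}

{}


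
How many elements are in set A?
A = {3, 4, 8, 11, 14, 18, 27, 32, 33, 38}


Set A = {3, 4, 8, 11, 14, 18, 27, 32, 33, 38}
Listing elements: 3, 4, 8, 11, 14, 18, 27, 32, 33, 38
Counting: 10 elements
|A| = 10

10


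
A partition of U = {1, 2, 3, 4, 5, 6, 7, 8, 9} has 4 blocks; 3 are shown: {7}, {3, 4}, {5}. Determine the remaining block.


U = {1, 2, 3, 4, 5, 6, 7, 8, 9}
Shown blocks: {7}, {3, 4}, {5}
A partition's blocks are pairwise disjoint and cover U, so the missing block = U \ (union of shown blocks).
Union of shown blocks: {3, 4, 5, 7}
Missing block = U \ (union) = {1, 2, 6, 8, 9}

{1, 2, 6, 8, 9}


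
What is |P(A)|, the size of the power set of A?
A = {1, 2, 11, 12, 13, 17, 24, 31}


Set A = {1, 2, 11, 12, 13, 17, 24, 31}
|A| = 8
The power set P(A) contains all subsets of A.
|P(A)| = 2^|A| = 2^8 = 256

256
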